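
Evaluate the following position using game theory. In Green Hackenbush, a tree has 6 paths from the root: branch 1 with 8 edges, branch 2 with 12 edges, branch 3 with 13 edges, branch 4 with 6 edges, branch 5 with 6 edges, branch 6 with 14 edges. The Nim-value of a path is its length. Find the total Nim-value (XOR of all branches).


The tree has 6 branches from the ground vertex.
In Green Hackenbush, the Nim-value of a simple path of length k is k.
Branch 1: length 8, Nim-value = 8
Branch 2: length 12, Nim-value = 12
Branch 3: length 13, Nim-value = 13
Branch 4: length 6, Nim-value = 6
Branch 5: length 6, Nim-value = 6
Branch 6: length 14, Nim-value = 14
Total Nim-value = XOR of all branch values:
0 XOR 8 = 8
8 XOR 12 = 4
4 XOR 13 = 9
9 XOR 6 = 15
15 XOR 6 = 9
9 XOR 14 = 7
Nim-value of the tree = 7

7


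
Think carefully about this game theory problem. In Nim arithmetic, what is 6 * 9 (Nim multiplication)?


Nim multiplication is bilinear over XOR: (u XOR v) * w = (u*w) XOR (v*w).
So we split each operand into its bit components and XOR the pairwise Nim products.
6 = 2 + 4 (as XOR of powers of 2).
9 = 1 + 8 (as XOR of powers of 2).
Using the standard Nim-product table on single bits:
  2*2 = 3,   2*4 = 8,   2*8 = 12,
  4*4 = 6,   4*8 = 11,  8*8 = 13,
and  1*x = x (identity), k*l = l*k (commutative).
Pairwise Nim products:
  2 * 1 = 2
  2 * 8 = 12
  4 * 1 = 4
  4 * 8 = 11
XOR them: 2 XOR 12 XOR 4 XOR 11 = 1.
Result: 6 * 9 = 1 (in Nim).

1


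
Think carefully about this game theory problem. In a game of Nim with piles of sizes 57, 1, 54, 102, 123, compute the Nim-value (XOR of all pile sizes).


We need the XOR (exclusive or) of all pile sizes.
After XOR-ing pile 1 (size 57): 0 XOR 57 = 57
After XOR-ing pile 2 (size 1): 57 XOR 1 = 56
After XOR-ing pile 3 (size 54): 56 XOR 54 = 14
After XOR-ing pile 4 (size 102): 14 XOR 102 = 104
After XOR-ing pile 5 (size 123): 104 XOR 123 = 19
The Nim-value of this position is 19.

19


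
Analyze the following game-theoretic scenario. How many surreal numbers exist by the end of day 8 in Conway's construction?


Day 0: {|} = 0 is born. Count = 1.
Day n: the number of surreal numbers born by day n is 2^(n+1) - 1.
By day 0: 2^1 - 1 = 1
By day 1: 2^2 - 1 = 3
By day 2: 2^3 - 1 = 7
By day 3: 2^4 - 1 = 15
By day 4: 2^5 - 1 = 31
By day 5: 2^6 - 1 = 63
By day 6: 2^7 - 1 = 127
By day 7: 2^8 - 1 = 255
By day 8: 2^9 - 1 = 511
By day 8: 511 surreal numbers.

511


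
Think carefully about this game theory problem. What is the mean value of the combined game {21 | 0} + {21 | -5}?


G1 = {21 | 0}, G2 = {21 | -5}
Each is a switch {a | b} with numbers a > b; its mean value is (a + b)/2, and mean value is additive over game sums: m(G1 + G2) = m(G1) + m(G2).
Mean of G1 = (21 + (0))/2 = 21/2 = 21/2
Mean of G2 = (21 + (-5))/2 = 16/2 = 8
Mean of G1 + G2 = 21/2 + 8 = 37/2

37/2


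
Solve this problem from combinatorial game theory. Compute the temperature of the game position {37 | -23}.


The game is {37 | -23}, a switch {a | b} with numbers a > b.
Cooling {a | b} by t gives {a - t | b + t}, which stops being hot when a - t = b + t, i.e. at t = (a - b)/2. So the temperature of a switch is (a - b)/2.
Temperature = (Left option - Right option) / 2
= (37 - (-23)) / 2
= 60 / 2
= 30

30


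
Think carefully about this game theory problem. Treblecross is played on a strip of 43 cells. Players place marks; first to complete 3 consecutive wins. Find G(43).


Treblecross: place X on empty cells; 3-in-a-row wins.
Playing within two cells of an existing X lets the opponent win at once, so sensible play treats the cells i-2..i+2 around each X as dead. The player left with no safe cell loses, so this is a normal-play take-away game on strips of safe cells.
Placing X at cell i (0-indexed) of a strip of k safe cells leaves independent strips of sizes max(0, i-2) and max(0, k-i-3). Hence G(k) = mex{ G(max(0,i-2)) XOR G(max(0,k-i-3)) : 0 <= i < k }, with G(0) = 0.
G(1): splits (0,0):0^0=0 -> mex({0}) = 1
G(2): splits (0,0):0^0=0 -> mex({0}) = 1
G(3): splits (0,0):0^0=0 -> mex({0}) = 1
G(4): splits (0,1):0^1=1 (0,0):0^0=0 -> mex({0, 1}) = 2
G(5): splits (0,2):0^1=1 (0,1):0^1=1 (0,0):0^0=0 -> mex({0, 1}) = 2
G(6) = mex({1}) = 0
G(7) = mex({0, 1, 2}) = 3
G(8) = mex({0, 1, 2}) = 3
G(9) = mex({0, 2}) = 1
G(10) = mex({0, 2, 3}) = 1
G(11) = mex({0, 3}) = 1
G(12) = mex({1, 3}) = 0
G(13) = mex({0, 1, 2, 3}) = 4
G(14) = mex({0, 1, 2}) = 3
G(15) = mex({0, 1, 2}) = 3
G(16) = mex({0, 1, 2, 4}) = 3
G(17) = mex({0, 1, 3, 4}) = 2
G(18) = mex({0, 1, 3, 4}) = 2
G(19) = mex({0, 1, 3, 5}) = 2
G(20) = mex({0, 1, 2, 3, 5}) = 4
G(21) = mex({0, 1, 2, 3, 5}) = 4
G(22) = mex({1, 2, 6}) = 0
G(23) = mex({0, 1, 2, 3, 4, 6}) = 5
G(24) = mex({0, 1, 2, 3, 4}) = 5
G(25) = mex({0, 1, 3, 4, 7}) = 2
G(26) = mex({0, 1, 3, 4, 5, 7}) = 2
G(27) = mex({0, 1, 3, 5}) = 2
G(28) = mex({0, 1, 2, 5}) = 3
G(29) = mex({0, 1, 2, 4, 5, 6}) = 3
G(30) = mex({1, 2, 4, 6}) = 0
G(31) = mex({0, 1, 2, 3, 4, 6}) = 5
G(32) = mex({1, 2, 3, 4, 7}) = 0
G(33) = mex({0, 3, 7}) = 1
G(34) = mex({0, 2, 3, 5, 7}) = 1
G(35) = mex({0, 2, 3, 5, 6}) = 1
G(36) = mex({0, 1, 2, 5, 6}) = 3
G(37) = mex({0, 1, 2, 4, 5, 6}) = 3
G(38) = mex({0, 1, 2, 4}) = 3
G(39) = mex({0, 1, 2, 3, 4, 7}) = 5
G(40) = mex({0, 1, 2, 3, 4, 5, 7}) = 6
G(41) = mex({0, 1, 2, 3, 5, 7}) = 4
G(42) = mex({0, 1, 2, 3, 5, 6, 7}) = 4
G(43) = mex({0, 2, 3, 5, 6}) = 1
Therefore G(43) = 1.

1


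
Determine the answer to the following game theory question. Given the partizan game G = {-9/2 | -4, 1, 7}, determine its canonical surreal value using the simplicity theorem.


Left options: {-9/2}, max = -9/2
Right options: {-4, 1, 7}, min = -4
All options are numbers and max(Left) < min(Right), so by the simplicity theorem the value is the simplest (earliest-born) number strictly between -9/2 and -4.
No integer lies strictly between -9/2 and -4, so the value is the dyadic rational m/2^k in the interval with the smallest k (then m odd); search k = 1, 2, ...:
Denominator 2: no odd multiple of 1/2 lies strictly between -9/2 and -4.
Denominator 4: -17/4 lies strictly between -9/2 and -4 -- found.
The simplest number in the interval is -17/4.
Game value = -17/4

-17/4


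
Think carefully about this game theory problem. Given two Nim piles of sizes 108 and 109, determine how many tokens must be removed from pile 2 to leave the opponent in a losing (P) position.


Piles: 108 and 109
Current XOR: 108 XOR 109 = 1 (non-zero, so this is an N-position).
To make the XOR zero, we need to find a move that balances the piles.
For pile 2 (size 109): target = 109 XOR 1 = 108
We reduce pile 2 from 109 to 108.
Tokens removed: 109 - 108 = 1
Verification: 108 XOR 108 = 0

1


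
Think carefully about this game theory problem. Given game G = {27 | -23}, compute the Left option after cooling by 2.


Original game: {27 | -23} (a switch {a | b} with a > b).
Cooling by t (for t below the temperature (a - b)/2 = 25) taxes each move by t: {a | b} cooled by t is {a - t | b + t}.
Cooling amount: t = 2
Cooled Left option: 27 - 2 = 25
Cooled Right option: -23 + 2 = -21
Cooled game: {25 | -21}
Left option = 25

25


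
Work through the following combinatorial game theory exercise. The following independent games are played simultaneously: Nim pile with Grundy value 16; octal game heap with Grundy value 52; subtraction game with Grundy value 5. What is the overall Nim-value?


By the Sprague-Grundy theorem, the Grundy value of a sum of games is the XOR of individual Grundy values.
Nim pile: Grundy value = 16. Running XOR: 0 XOR 16 = 16
octal game heap: Grundy value = 52. Running XOR: 16 XOR 52 = 36
subtraction game: Grundy value = 5. Running XOR: 36 XOR 5 = 33
The combined Grundy value is 33.

33


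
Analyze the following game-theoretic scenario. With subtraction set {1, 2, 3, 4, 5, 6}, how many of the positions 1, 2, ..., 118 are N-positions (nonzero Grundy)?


Subtraction set S = {1, 2, 3, 4, 5, 6}, so G(n) = n mod 7.
G(n) = 0 when n is a multiple of 7.
Multiples of 7 in [1, 118]: 16
N-positions (nonzero Grundy) = 118 - 16 = 102

102


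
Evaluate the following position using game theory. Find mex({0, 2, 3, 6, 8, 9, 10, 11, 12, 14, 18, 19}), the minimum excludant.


Set = {0, 2, 3, 6, 8, 9, 10, 11, 12, 14, 18, 19}
0 is in the set.
1 is NOT in the set. This is the mex.
mex = 1

1


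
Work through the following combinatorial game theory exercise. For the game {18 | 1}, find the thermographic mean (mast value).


Game = {18 | 1}, a switch {a | b} with numbers a > b.
Its thermograph has left wall a - t and right wall b + t, which meet at t = (a - b)/2, where both equal (a + b)/2. So the mast (mean value) is at (a + b)/2.
Mean = (18 + (1))/2 = 19/2 = 19/2

19/2


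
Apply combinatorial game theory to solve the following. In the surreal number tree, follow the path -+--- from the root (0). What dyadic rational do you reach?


Sign expansion: -+---
Rule: track bounds (lo, hi), initially (-inf, +inf). On '+', the current value becomes lo and we move to the simplest number in (value, hi): value + 1 if hi = +inf, otherwise the midpoint (value + hi)/2. On '-', the current value becomes hi and we move to value - 1 if lo = -inf, otherwise the midpoint (lo + value)/2.
Start at 0.
Step 1: sign = -, move left. Bounds: (-inf, 0). Value = -1
Step 2: sign = +, move right. Bounds: (-1, 0). Value = -1/2
Step 3: sign = -, move left. Bounds: (-1, -1/2). Value = -3/4
Step 4: sign = -, move left. Bounds: (-1, -3/4). Value = -7/8
Step 5: sign = -, move left. Bounds: (-1, -7/8). Value = -15/16
The surreal number with sign expansion -+--- is -15/16.

-15/16


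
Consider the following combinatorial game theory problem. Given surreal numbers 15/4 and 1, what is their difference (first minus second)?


x = 15/4, y = 1
Converting to common denominator: 4
x = 15/4, y = 4/4
x - y = 15/4 - 1 = 11/4

11/4


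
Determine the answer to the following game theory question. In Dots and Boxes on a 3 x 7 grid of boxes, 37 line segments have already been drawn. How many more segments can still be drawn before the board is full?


Grid: 3 x 7 boxes, i.e. 4 rows and 8 columns of dots.
Horizontal edges: (rows + 1) * cols = 4 * 7 = 28
Vertical edges: rows * (cols + 1) = 3 * 8 = 24
Total edges: 28 + 24 = 52
Edges drawn: 37
Remaining: 52 - 37 = 15

15


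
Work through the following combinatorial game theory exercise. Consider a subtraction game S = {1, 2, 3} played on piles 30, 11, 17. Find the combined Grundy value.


Subtraction set: {1, 2, 3}
For this subtraction set, G(n) = n mod 4 (period = max + 1 = 4).
Pile 1 (size 30): G(30) = 30 mod 4 = 2
Pile 2 (size 11): G(11) = 11 mod 4 = 3
Pile 3 (size 17): G(17) = 17 mod 4 = 1
Total Grundy value = XOR of all: 2 XOR 3 XOR 1 = 0

0


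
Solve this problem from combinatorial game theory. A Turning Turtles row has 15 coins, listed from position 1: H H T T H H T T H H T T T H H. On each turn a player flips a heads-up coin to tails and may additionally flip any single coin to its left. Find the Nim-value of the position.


Coins: H H T T H H T T H H T T T H H
Key fact: a single head at position k behaves exactly like a Nim heap of size k (turning it to T and optionally flipping a coin at j < k corresponds to moving the heap from k to j, or to 0), and heads combine as a disjunctive sum (two heads at the same place would cancel, matching j XOR j = 0). So the Nim-value is the XOR of the 1-indexed positions of the heads.
Face-up positions (1-indexed): [1, 2, 5, 6, 9, 10, 14, 15]
XOR 0 with 1: 0 XOR 1 = 1
XOR 1 with 2: 1 XOR 2 = 3
XOR 3 with 5: 3 XOR 5 = 6
XOR 6 with 6: 6 XOR 6 = 0
XOR 0 with 9: 0 XOR 9 = 9
XOR 9 with 10: 9 XOR 10 = 3
XOR 3 with 14: 3 XOR 14 = 13
XOR 13 with 15: 13 XOR 15 = 2
Nim-value = 2

2


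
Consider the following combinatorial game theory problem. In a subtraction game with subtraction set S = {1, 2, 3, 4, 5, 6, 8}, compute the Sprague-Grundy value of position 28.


The subtraction set is S = {1, 2, 3, 4, 5, 6, 8}.
G(k) = mex{ G(k - s) : s in S, s <= k }. We compute iteratively: G(0) = 0.
G(1) = mex({0}) = 1
G(2) = mex({0, 1}) = 2
G(3) = mex({0, 1, 2}) = 3
G(4) = mex({0, 1, 2, 3}) = 4
G(5) = mex({0, 1, 2, 3, 4}) = 5
G(6) = mex({0, 1, 2, 3, 4, 5}) = 6
G(7) = mex({1, 2, 3, 4, 5, 6}) = 0
G(8) = mex({0, 2, 3, 4, 5, 6}) = 1
G(9) = mex({0, 1, 3, 4, 5, 6}) = 2
G(10) = mex({0, 1, 2, 4, 5, 6}) = 3
G(11) = mex({0, 1, 2, 3, 5, 6}) = 4
G(12) = mex({0, 1, 2, 3, 4, 6}) = 5
G(13) = mex({0, 1, 2, 3, 4, 5}) = 6
G(14) = mex({1, 2, 3, 4, 5, 6}) = 0
Observe that G(7)..G(14) = 0, 1, 2, 3, 4, 5, 6, 0 repeats G(0)..G(7) = 0, 1, 2, 3, 4, 5, 6, 0.
For k >= max(S) = 8, G(k) is determined by the previous 8 values G(k-8)..G(k-1); a window of 8 consecutive values has recurred shifted by 7, so by induction G(k + 7) = G(k) for all k >= 0: the sequence is periodic from the start with period 7.
One period: G(0..6) = 0, 1, 2, 3, 4, 5, 6.
28 mod 7 = 0, so G(28) = G(0) = 0.

0


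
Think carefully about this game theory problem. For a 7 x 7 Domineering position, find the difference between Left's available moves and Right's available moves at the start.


Board is 7 x 7 (rows x cols).
Left (vertical) placements: (rows-1) * cols = 6 * 7 = 42
Right (horizontal) placements: rows * (cols-1) = 7 * 6 = 42
Advantage = Left - Right = 42 - 42 = 0

0


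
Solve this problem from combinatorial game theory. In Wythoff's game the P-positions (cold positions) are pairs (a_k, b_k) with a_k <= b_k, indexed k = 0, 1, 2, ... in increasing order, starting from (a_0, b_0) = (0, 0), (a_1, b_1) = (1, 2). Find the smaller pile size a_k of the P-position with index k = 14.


By Wythoff's theorem, a_k = floor(k * phi) and b_k = floor(k * phi^2) = a_k + k, where phi = (1 + sqrt(5))/2 is the golden ratio.
phi = (1 + sqrt(5))/2 = 1.618034
k = 14
k * phi = 14 * 1.618034 = 22.652476
a_14 = floor(k * phi) = 22

22


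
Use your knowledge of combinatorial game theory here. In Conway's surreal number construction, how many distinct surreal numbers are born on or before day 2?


Day 0: {|} = 0 is born. Count = 1.
Day n: the number of surreal numbers born by day n is 2^(n+1) - 1.
By day 0: 2^1 - 1 = 1
By day 1: 2^2 - 1 = 3
By day 2: 2^3 - 1 = 7
By day 2: 7 surreal numbers.

7


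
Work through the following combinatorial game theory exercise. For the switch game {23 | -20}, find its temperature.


The game is {23 | -20}, a switch {a | b} with numbers a > b.
Cooling {a | b} by t gives {a - t | b + t}, which stops being hot when a - t = b + t, i.e. at t = (a - b)/2. So the temperature of a switch is (a - b)/2.
Temperature = (Left option - Right option) / 2
= (23 - (-20)) / 2
= 43 / 2
= 43/2

43/2


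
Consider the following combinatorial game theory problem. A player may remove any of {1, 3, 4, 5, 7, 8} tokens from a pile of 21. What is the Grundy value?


The subtraction set is S = {1, 3, 4, 5, 7, 8}.
G(k) = mex{ G(k - s) : s in S, s <= k }. We compute iteratively: G(0) = 0.
G(1) = mex({0}) = 1
G(2) = mex({1}) = 0
G(3) = mex({0}) = 1
G(4) = mex({0, 1}) = 2
G(5) = mex({0, 1, 2}) = 3
G(6) = mex({0, 1, 3}) = 2
G(7) = mex({0, 1, 2}) = 3
G(8) = mex({0, 1, 2, 3}) = 4
G(9) = mex({0, 1, 2, 3, 4}) = 5
G(10) = mex({0, 1, 2, 3, 5}) = 4
G(11) = mex({1, 2, 3, 4}) = 0
G(12) = mex({0, 2, 3, 4, 5}) = 1
G(13) = mex({1, 2, 3, 4, 5}) = 0
G(14) = mex({0, 2, 3, 4, 5}) = 1
G(15) = mex({0, 1, 3, 4}) = 2
G(16) = mex({0, 1, 2, 4, 5}) = 3
G(17) = mex({0, 1, 3, 4, 5}) = 2
G(18) = mex({0, 1, 2, 4}) = 3
Observe that G(11)..G(18) = 0, 1, 0, 1, 2, 3, 2, 3 repeats G(0)..G(7) = 0, 1, 0, 1, 2, 3, 2, 3.
For k >= max(S) = 8, G(k) is determined by the previous 8 values G(k-8)..G(k-1); a window of 8 consecutive values has recurred shifted by 11, so by induction G(k + 11) = G(k) for all k >= 0: the sequence is periodic from the start with period 11.
One period: G(0..10) = 0, 1, 0, 1, 2, 3, 2, 3, 4, 5, 4.
21 mod 11 = 10, so G(21) = G(10) = 4.

4


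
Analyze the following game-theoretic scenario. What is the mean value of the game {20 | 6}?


Game = {20 | 6}, a switch {a | b} with numbers a > b.
Its thermograph has left wall a - t and right wall b + t, which meet at t = (a - b)/2, where both equal (a + b)/2. So the mast (mean value) is at (a + b)/2.
Mean = (20 + (6))/2 = 26/2 = 13

13


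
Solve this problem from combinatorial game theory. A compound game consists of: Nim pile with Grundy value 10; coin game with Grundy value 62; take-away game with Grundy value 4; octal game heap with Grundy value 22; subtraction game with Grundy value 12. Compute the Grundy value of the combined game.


By the Sprague-Grundy theorem, the Grundy value of a sum of games is the XOR of individual Grundy values.
Nim pile: Grundy value = 10. Running XOR: 0 XOR 10 = 10
coin game: Grundy value = 62. Running XOR: 10 XOR 62 = 52
take-away game: Grundy value = 4. Running XOR: 52 XOR 4 = 48
octal game heap: Grundy value = 22. Running XOR: 48 XOR 22 = 38
subtraction game: Grundy value = 12. Running XOR: 38 XOR 12 = 42
The combined Grundy value is 42.

42


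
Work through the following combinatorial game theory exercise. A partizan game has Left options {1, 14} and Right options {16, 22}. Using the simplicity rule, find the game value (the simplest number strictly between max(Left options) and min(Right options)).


Left options: {1, 14}, max = 14
Right options: {16, 22}, min = 16
All options are numbers and max(Left) < min(Right), so by the simplicity theorem the value is the simplest (earliest-born) number strictly between 14 and 16.
The only integer strictly between 14 and 16 is 15.
No non-integer in the interval can be simpler: if x is a non-integer in the interval, then floor(x) or ceil(x) also lies in the interval (the interval contains an integer), and both are proper prefixes of x's sign expansion, i.e. born earlier. So the game value is 15.
Game value = 15

15


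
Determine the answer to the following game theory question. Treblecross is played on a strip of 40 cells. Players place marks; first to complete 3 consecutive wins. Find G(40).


Treblecross: place X on empty cells; 3-in-a-row wins.
Playing within two cells of an existing X lets the opponent win at once, so sensible play treats the cells i-2..i+2 around each X as dead. The player left with no safe cell loses, so this is a normal-play take-away game on strips of safe cells.
Placing X at cell i (0-indexed) of a strip of k safe cells leaves independent strips of sizes max(0, i-2) and max(0, k-i-3). Hence G(k) = mex{ G(max(0,i-2)) XOR G(max(0,k-i-3)) : 0 <= i < k }, with G(0) = 0.
G(1): splits (0,0):0^0=0 -> mex({0}) = 1
G(2): splits (0,0):0^0=0 -> mex({0}) = 1
G(3): splits (0,0):0^0=0 -> mex({0}) = 1
G(4): splits (0,1):0^1=1 (0,0):0^0=0 -> mex({0, 1}) = 2
G(5): splits (0,2):0^1=1 (0,1):0^1=1 (0,0):0^0=0 -> mex({0, 1}) = 2
G(6) = mex({1}) = 0
G(7) = mex({0, 1, 2}) = 3
G(8) = mex({0, 1, 2}) = 3
G(9) = mex({0, 2}) = 1
G(10) = mex({0, 2, 3}) = 1
G(11) = mex({0, 3}) = 1
G(12) = mex({1, 3}) = 0
G(13) = mex({0, 1, 2, 3}) = 4
G(14) = mex({0, 1, 2}) = 3
G(15) = mex({0, 1, 2}) = 3
G(16) = mex({0, 1, 2, 4}) = 3
G(17) = mex({0, 1, 3, 4}) = 2
G(18) = mex({0, 1, 3, 4}) = 2
G(19) = mex({0, 1, 3, 5}) = 2
G(20) = mex({0, 1, 2, 3, 5}) = 4
G(21) = mex({0, 1, 2, 3, 5}) = 4
G(22) = mex({1, 2, 6}) = 0
G(23) = mex({0, 1, 2, 3, 4, 6}) = 5
G(24) = mex({0, 1, 2, 3, 4}) = 5
G(25) = mex({0, 1, 3, 4, 7}) = 2
G(26) = mex({0, 1, 3, 4, 5, 7}) = 2
G(27) = mex({0, 1, 3, 5}) = 2
G(28) = mex({0, 1, 2, 5}) = 3
G(29) = mex({0, 1, 2, 4, 5, 6}) = 3
G(30) = mex({1, 2, 4, 6}) = 0
G(31) = mex({0, 1, 2, 3, 4, 6}) = 5
G(32) = mex({1, 2, 3, 4, 7}) = 0
G(33) = mex({0, 3, 7}) = 1
G(34) = mex({0, 2, 3, 5, 7}) = 1
G(35) = mex({0, 2, 3, 5, 6}) = 1
G(36) = mex({0, 1, 2, 5, 6}) = 3
G(37) = mex({0, 1, 2, 4, 5, 6}) = 3
G(38) = mex({0, 1, 2, 4}) = 3
G(39) = mex({0, 1, 2, 3, 4, 7}) = 5
G(40) = mex({0, 1, 2, 3, 4, 5, 7}) = 6
Therefore G(40) = 6.

6


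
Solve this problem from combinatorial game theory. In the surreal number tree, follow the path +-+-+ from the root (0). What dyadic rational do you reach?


Sign expansion: +-+-+
Rule: track bounds (lo, hi), initially (-inf, +inf). On '+', the current value becomes lo and we move to the simplest number in (value, hi): value + 1 if hi = +inf, otherwise the midpoint (value + hi)/2. On '-', the current value becomes hi and we move to value - 1 if lo = -inf, otherwise the midpoint (lo + value)/2.
Start at 0.
Step 1: sign = +, move right. Bounds: (0, +inf). Value = 1
Step 2: sign = -, move left. Bounds: (0, 1). Value = 1/2
Step 3: sign = +, move right. Bounds: (1/2, 1). Value = 3/4
Step 4: sign = -, move left. Bounds: (1/2, 3/4). Value = 5/8
Step 5: sign = +, move right. Bounds: (5/8, 3/4). Value = 11/16
The surreal number with sign expansion +-+-+ is 11/16.

11/16


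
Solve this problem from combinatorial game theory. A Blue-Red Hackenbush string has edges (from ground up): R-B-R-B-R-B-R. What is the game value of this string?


Edges (from ground): R-B-R-B-R-B-R
By Berlekamp's sign-expansion rule, a Blue-Red Hackenbush stalk has the value of the surreal number whose sign sequence is the edge sequence with B -> + and R -> -.
Sign sequence: -+-+-+-
Trace the sign expansion in the surreal number tree, starting from 0:
Edge 1: R (sign -) -> bounds (-inf, 0), value = -1
Edge 2: B (sign +) -> bounds (-1, 0), value = -1/2
Edge 3: R (sign -) -> bounds (-1, -1/2), value = -3/4
Edge 4: B (sign +) -> bounds (-3/4, -1/2), value = -5/8
Edge 5: R (sign -) -> bounds (-3/4, -5/8), value = -11/16
Edge 6: B (sign +) -> bounds (-11/16, -5/8), value = -21/32
Edge 7: R (sign -) -> bounds (-11/16, -21/32), value = -43/64
Game value = -43/64

-43/64


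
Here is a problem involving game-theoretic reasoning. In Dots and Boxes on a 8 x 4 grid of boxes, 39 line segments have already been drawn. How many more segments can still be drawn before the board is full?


Grid: 8 x 4 boxes, i.e. 9 rows and 5 columns of dots.
Horizontal edges: (rows + 1) * cols = 9 * 4 = 36
Vertical edges: rows * (cols + 1) = 8 * 5 = 40
Total edges: 36 + 40 = 76
Edges drawn: 39
Remaining: 76 - 39 = 37

37


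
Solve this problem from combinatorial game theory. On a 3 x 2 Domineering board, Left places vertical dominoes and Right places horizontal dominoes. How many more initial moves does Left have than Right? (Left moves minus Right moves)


Board is 3 x 2 (rows x cols).
Left (vertical) placements: (rows-1) * cols = 2 * 2 = 4
Right (horizontal) placements: rows * (cols-1) = 3 * 1 = 3
Advantage = Left - Right = 4 - 3 = 1

1


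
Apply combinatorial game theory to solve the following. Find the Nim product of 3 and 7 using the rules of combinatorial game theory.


Nim multiplication is bilinear over XOR: (u XOR v) * w = (u*w) XOR (v*w).
So we split each operand into its bit components and XOR the pairwise Nim products.
3 = 1 + 2 (as XOR of powers of 2).
7 = 1 + 2 + 4 (as XOR of powers of 2).
Using the standard Nim-product table on single bits:
  2*2 = 3,   2*4 = 8,   2*8 = 12,
  4*4 = 6,   4*8 = 11,  8*8 = 13,
and  1*x = x (identity), k*l = l*k (commutative).
Pairwise Nim products:
  1 * 1 = 1
  1 * 2 = 2
  1 * 4 = 4
  2 * 1 = 2
  2 * 2 = 3
  2 * 4 = 8
XOR them: 1 XOR 2 XOR 4 XOR 2 XOR 3 XOR 8 = 14.
Result: 3 * 7 = 14 (in Nim).

14


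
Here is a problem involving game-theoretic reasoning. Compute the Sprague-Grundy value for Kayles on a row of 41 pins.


Kayles: a move removes 1 or 2 adjacent pins from a contiguous row.
Removing pins from a row of k leaves two independent rows (a, b) with a + b = k - 1 (one pin) or a + b = k - 2 (two pins); an end removal gives a = 0.
By Sprague-Grundy, G(k) = mex{ G(a) XOR G(b) } over all these splits. G(0) = 0.
G(1): splits (0,0):0^0=0 -> mex({0}) = 1
G(2): splits (0,1):0^1=1 (0,0):0^0=0 -> mex({0, 1}) = 2
G(3): splits (0,2):0^2=2 (1,1):1^1=0 (0,1):0^1=1 -> mex({0, 1, 2}) = 3
G(4): splits (0,3):0^3=3 (1,2):1^2=3 (0,2):0^2=2 (1,1):1^1=0 -> mex({0, 2, 3}) = 1
G(5): splits (0,4):0^1=1 (1,3):1^3=2 (2,2):2^2=0 (0,3):0^3=3 (1,2):1^2=3 -> mex({0, 1, 2, 3}) = 4
G(6) = mex({0, 1, 2, 4}) = 3
G(7) = mex({0, 1, 3, 4, 5}) = 2
G(8) = mex({0, 2, 3, 5, 6}) = 1
G(9) = mex({0, 1, 2, 3, 6, 7}) = 4
G(10) = mex({0, 1, 3, 4, 5, 7}) = 2
G(11) = mex({0, 1, 2, 3, 4, 5}) = 6
G(12) = mex({0, 1, 2, 3, 5, 6, 7}) = 4
G(13) = mex({0, 2, 3, 4, 6, 7}) = 1
G(14) = mex({0, 1, 4, 5, 6, 7}) = 2
G(15) = mex({0, 1, 2, 3, 4, 5, 6}) = 7
G(16) = mex({0, 2, 3, 5, 6, 7}) = 1
G(17) = mex({0, 1, 2, 3, 5, 6, 7}) = 4
G(18) = mex({0, 1, 2, 4, 5, 6}) = 3
G(19) = mex({0, 1, 3, 4, 5, 7}) = 2
G(20) = mex({0, 2, 3, 4, 5, 6, 7}) = 1
G(21) = mex({0, 1, 2, 3, 5, 6, 7}) = 4
G(22) = mex({0, 1, 2, 3, 4, 5, 7}) = 6
G(23) = mex({0, 1, 2, 3, 4, 5, 6}) = 7
G(24) = mex({0, 1, 2, 3, 5, 6, 7}) = 4
G(25) = mex({0, 2, 3, 4, 6, 7}) = 1
G(26) = mex({0, 1, 3, 4, 5, 6, 7}) = 2
G(27) = mex({0, 1, 2, 3, 4, 5, 6, 7}) = 8
G(28) = mex({0, 1, 2, 3, 4, 6, 7, 8}) = 5
G(29) = mex({0, 1, 2, 3, 5, 6, 7, 8, 9}) = 4
G(30) = mex({0, 1, 2, 3, 4, 5, 6, 9, 10}) = 7
G(31) = mex({0, 1, 3, 4, 5, 7, 10, 11}) = 2
G(32) = mex({0, 2, 3, 4, 5, 6, 7, 9, 11}) = 1
G(33) = mex({0, 1, 2, 3, 4, 5, 6, 7, 9, 12}) = 8
G(34) = mex({0, 1, 2, 3, 4, 5, 7, 8, 11, 12}) = 6
G(35) = mex({0, 1, 2, 3, 4, 5, 6, 8, 9, 10, 11}) = 7
G(36) = mex({0, 1, 2, 3, 5, 6, 7, 9, 10}) = 4
G(37) = mex({0, 2, 3, 4, 6, 7, 9, 10, 11, 12}) = 1
G(38) = mex({0, 1, 3, 4, 5, 6, 7, 9, 10, 11, 12}) = 2
G(39) = mex({0, 1, 2, 4, 5, 6, 7, 9, 10, 12, 14}) = 3
G(40) = mex({0, 2, 3, 4, 6, 7, 11, 12, 14}) = 1
G(41) = mex({0, 1, 2, 3, 5, 6, 7, 9, 10, 11, 12}) = 4
Therefore G(41) = 4.

4


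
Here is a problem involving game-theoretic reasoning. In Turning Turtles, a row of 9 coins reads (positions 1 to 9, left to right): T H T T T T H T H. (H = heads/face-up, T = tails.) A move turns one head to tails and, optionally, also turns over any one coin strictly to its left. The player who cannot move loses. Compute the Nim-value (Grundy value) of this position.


Coins: T H T T T T H T H
Key fact: a single head at position k behaves exactly like a Nim heap of size k (turning it to T and optionally flipping a coin at j < k corresponds to moving the heap from k to j, or to 0), and heads combine as a disjunctive sum (two heads at the same place would cancel, matching j XOR j = 0). So the Nim-value is the XOR of the 1-indexed positions of the heads.
Face-up positions (1-indexed): [2, 7, 9]
XOR 0 with 2: 0 XOR 2 = 2
XOR 2 with 7: 2 XOR 7 = 5
XOR 5 with 9: 5 XOR 9 = 12
Nim-value = 12

12


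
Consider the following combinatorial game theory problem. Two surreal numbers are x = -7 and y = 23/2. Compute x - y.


x = -7, y = 23/2
Converting to common denominator: 2
x = -14/2, y = 23/2
x - y = -7 - 23/2 = -37/2

-37/2


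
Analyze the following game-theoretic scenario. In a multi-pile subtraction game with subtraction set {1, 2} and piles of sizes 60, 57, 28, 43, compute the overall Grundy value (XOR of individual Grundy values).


Subtraction set: {1, 2}
For this subtraction set, G(n) = n mod 3 (period = max + 1 = 3).
Pile 1 (size 60): G(60) = 60 mod 3 = 0
Pile 2 (size 57): G(57) = 57 mod 3 = 0
Pile 3 (size 28): G(28) = 28 mod 3 = 1
Pile 4 (size 43): G(43) = 43 mod 3 = 1
Total Grundy value = XOR of all: 0 XOR 0 XOR 1 XOR 1 = 0

0


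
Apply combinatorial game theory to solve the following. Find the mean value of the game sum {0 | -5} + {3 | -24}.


G1 = {0 | -5}, G2 = {3 | -24}
Each is a switch {a | b} with numbers a > b; its mean value is (a + b)/2, and mean value is additive over game sums: m(G1 + G2) = m(G1) + m(G2).
Mean of G1 = (0 + (-5))/2 = -5/2 = -5/2
Mean of G2 = (3 + (-24))/2 = -21/2 = -21/2
Mean of G1 + G2 = -5/2 + -21/2 = -13

-13


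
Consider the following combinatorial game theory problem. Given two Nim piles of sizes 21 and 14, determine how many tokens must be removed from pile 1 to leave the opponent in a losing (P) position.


Piles: 21 and 14
Current XOR: 21 XOR 14 = 27 (non-zero, so this is an N-position).
To make the XOR zero, we need to find a move that balances the piles.
For pile 1 (size 21): target = 21 XOR 27 = 14
We reduce pile 1 from 21 to 14.
Tokens removed: 21 - 14 = 7
Verification: 14 XOR 14 = 0

7


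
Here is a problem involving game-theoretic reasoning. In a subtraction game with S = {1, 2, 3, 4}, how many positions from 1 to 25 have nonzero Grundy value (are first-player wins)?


Subtraction set S = {1, 2, 3, 4}, so G(n) = n mod 5.
G(n) = 0 when n is a multiple of 5.
Multiples of 5 in [1, 25]: 5
N-positions (nonzero Grundy) = 25 - 5 = 20

20


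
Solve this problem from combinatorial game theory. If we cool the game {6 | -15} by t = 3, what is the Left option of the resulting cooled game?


Original game: {6 | -15} (a switch {a | b} with a > b).
Cooling by t (for t below the temperature (a - b)/2 = 21/2) taxes each move by t: {a | b} cooled by t is {a - t | b + t}.
Cooling amount: t = 3
Cooled Left option: 6 - 3 = 3
Cooled Right option: -15 + 3 = -12
Cooled game: {3 | -12}
Left option = 3

3


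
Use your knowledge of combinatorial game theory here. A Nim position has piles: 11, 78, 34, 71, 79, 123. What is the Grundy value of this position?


We need the XOR (exclusive or) of all pile sizes.
After XOR-ing pile 1 (size 11): 0 XOR 11 = 11
After XOR-ing pile 2 (size 78): 11 XOR 78 = 69
After XOR-ing pile 3 (size 34): 69 XOR 34 = 103
After XOR-ing pile 4 (size 71): 103 XOR 71 = 32
After XOR-ing pile 5 (size 79): 32 XOR 79 = 111
After XOR-ing pile 6 (size 123): 111 XOR 123 = 20
The Nim-value of this position is 20.

20


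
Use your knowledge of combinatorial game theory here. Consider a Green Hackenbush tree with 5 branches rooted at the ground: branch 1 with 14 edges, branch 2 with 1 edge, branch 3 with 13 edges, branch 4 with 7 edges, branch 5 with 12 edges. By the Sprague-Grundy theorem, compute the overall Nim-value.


The tree has 5 branches from the ground vertex.
In Green Hackenbush, the Nim-value of a simple path of length k is k.
Branch 1: length 14, Nim-value = 14
Branch 2: length 1, Nim-value = 1
Branch 3: length 13, Nim-value = 13
Branch 4: length 7, Nim-value = 7
Branch 5: length 12, Nim-value = 12
Total Nim-value = XOR of all branch values:
0 XOR 14 = 14
14 XOR 1 = 15
15 XOR 13 = 2
2 XOR 7 = 5
5 XOR 12 = 9
Nim-value of the tree = 9

9


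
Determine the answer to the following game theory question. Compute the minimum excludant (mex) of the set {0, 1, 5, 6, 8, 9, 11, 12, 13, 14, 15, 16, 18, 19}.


Set = {0, 1, 5, 6, 8, 9, 11, 12, 13, 14, 15, 16, 18, 19}
0 is in the set.
1 is in the set.
2 is NOT in the set. This is the mex.
mex = 2

2


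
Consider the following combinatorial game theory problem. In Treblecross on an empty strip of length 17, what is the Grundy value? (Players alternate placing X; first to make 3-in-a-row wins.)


Treblecross: place X on empty cells; 3-in-a-row wins.
Playing within two cells of an existing X lets the opponent win at once, so sensible play treats the cells i-2..i+2 around each X as dead. The player left with no safe cell loses, so this is a normal-play take-away game on strips of safe cells.
Placing X at cell i (0-indexed) of a strip of k safe cells leaves independent strips of sizes max(0, i-2) and max(0, k-i-3). Hence G(k) = mex{ G(max(0,i-2)) XOR G(max(0,k-i-3)) : 0 <= i < k }, with G(0) = 0.
G(1): splits (0,0):0^0=0 -> mex({0}) = 1
G(2): splits (0,0):0^0=0 -> mex({0}) = 1
G(3): splits (0,0):0^0=0 -> mex({0}) = 1
G(4): splits (0,1):0^1=1 (0,0):0^0=0 -> mex({0, 1}) = 2
G(5): splits (0,2):0^1=1 (0,1):0^1=1 (0,0):0^0=0 -> mex({0, 1}) = 2
G(6) = mex({1}) = 0
G(7) = mex({0, 1, 2}) = 3
G(8) = mex({0, 1, 2}) = 3
G(9) = mex({0, 2}) = 1
G(10) = mex({0, 2, 3}) = 1
G(11) = mex({0, 3}) = 1
G(12) = mex({1, 3}) = 0
G(13) = mex({0, 1, 2, 3}) = 4
G(14) = mex({0, 1, 2}) = 3
G(15) = mex({0, 1, 2}) = 3
G(16) = mex({0, 1, 2, 4}) = 3
G(17) = mex({0, 1, 3, 4}) = 2
Therefore G(17) = 2.

2


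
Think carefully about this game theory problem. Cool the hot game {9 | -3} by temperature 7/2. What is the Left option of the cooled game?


Original game: {9 | -3} (a switch {a | b} with a > b).
Cooling by t (for t below the temperature (a - b)/2 = 6) taxes each move by t: {a | b} cooled by t is {a - t | b + t}.
Cooling amount: t = 7/2
Cooled Left option: 9 - 7/2 = 11/2
Cooled Right option: -3 + 7/2 = 1/2
Cooled game: {11/2 | 1/2}
Left option = 11/2

11/2


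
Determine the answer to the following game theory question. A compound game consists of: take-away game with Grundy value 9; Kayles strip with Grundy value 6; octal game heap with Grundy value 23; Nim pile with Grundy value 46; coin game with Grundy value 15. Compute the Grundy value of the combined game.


By the Sprague-Grundy theorem, the Grundy value of a sum of games is the XOR of individual Grundy values.
take-away game: Grundy value = 9. Running XOR: 0 XOR 9 = 9
Kayles strip: Grundy value = 6. Running XOR: 9 XOR 6 = 15
octal game heap: Grundy value = 23. Running XOR: 15 XOR 23 = 24
Nim pile: Grundy value = 46. Running XOR: 24 XOR 46 = 54
coin game: Grundy value = 15. Running XOR: 54 XOR 15 = 57
The combined Grundy value is 57.

57


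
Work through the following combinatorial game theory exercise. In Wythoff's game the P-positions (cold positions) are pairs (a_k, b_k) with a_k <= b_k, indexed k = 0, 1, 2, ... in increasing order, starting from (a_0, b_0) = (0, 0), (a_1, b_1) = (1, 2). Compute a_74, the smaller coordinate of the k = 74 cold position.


By Wythoff's theorem, a_k = floor(k * phi) and b_k = floor(k * phi^2) = a_k + k, where phi = (1 + sqrt(5))/2 is the golden ratio.
phi = (1 + sqrt(5))/2 = 1.618034
k = 74
k * phi = 74 * 1.618034 = 119.734515
a_74 = floor(k * phi) = 119

119


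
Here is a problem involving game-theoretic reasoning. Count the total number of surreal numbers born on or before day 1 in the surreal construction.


Day 0: {|} = 0 is born. Count = 1.
Day n: the number of surreal numbers born by day n is 2^(n+1) - 1.
By day 0: 2^1 - 1 = 1
By day 1: 2^2 - 1 = 3
By day 1: 3 surreal numbers.

3


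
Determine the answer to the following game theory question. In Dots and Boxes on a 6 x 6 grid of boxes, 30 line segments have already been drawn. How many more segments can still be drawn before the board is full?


Grid: 6 x 6 boxes, i.e. 7 rows and 7 columns of dots.
Horizontal edges: (rows + 1) * cols = 7 * 6 = 42
Vertical edges: rows * (cols + 1) = 6 * 7 = 42
Total edges: 42 + 42 = 84
Edges drawn: 30
Remaining: 84 - 30 = 54

54


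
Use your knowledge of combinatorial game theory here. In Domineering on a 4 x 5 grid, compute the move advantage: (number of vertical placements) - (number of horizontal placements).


Board is 4 x 5 (rows x cols).
Left (vertical) placements: (rows-1) * cols = 3 * 5 = 15
Right (horizontal) placements: rows * (cols-1) = 4 * 4 = 16
Advantage = Left - Right = 15 - 16 = -1

-1


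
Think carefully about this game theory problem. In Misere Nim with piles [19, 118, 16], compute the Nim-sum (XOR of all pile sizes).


We need the XOR (exclusive or) of all pile sizes.
After XOR-ing pile 1 (size 19): 0 XOR 19 = 19
After XOR-ing pile 2 (size 118): 19 XOR 118 = 101
After XOR-ing pile 3 (size 16): 101 XOR 16 = 117
The Nim-value of this position is 117.

117


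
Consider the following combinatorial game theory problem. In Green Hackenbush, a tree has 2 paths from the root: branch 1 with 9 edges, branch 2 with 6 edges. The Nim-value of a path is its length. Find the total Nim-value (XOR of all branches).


The tree has 2 branches from the ground vertex.
In Green Hackenbush, the Nim-value of a simple path of length k is k.
Branch 1: length 9, Nim-value = 9
Branch 2: length 6, Nim-value = 6
Total Nim-value = XOR of all branch values:
0 XOR 9 = 9
9 XOR 6 = 15
Nim-value of the tree = 15

15


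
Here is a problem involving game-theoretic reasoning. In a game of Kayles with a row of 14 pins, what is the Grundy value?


Kayles: a move removes 1 or 2 adjacent pins from a contiguous row.
Removing pins from a row of k leaves two independent rows (a, b) with a + b = k - 1 (one pin) or a + b = k - 2 (two pins); an end removal gives a = 0.
By Sprague-Grundy, G(k) = mex{ G(a) XOR G(b) } over all these splits. G(0) = 0.
G(1): splits (0,0):0^0=0 -> mex({0}) = 1
G(2): splits (0,1):0^1=1 (0,0):0^0=0 -> mex({0, 1}) = 2
G(3): splits (0,2):0^2=2 (1,1):1^1=0 (0,1):0^1=1 -> mex({0, 1, 2}) = 3
G(4): splits (0,3):0^3=3 (1,2):1^2=3 (0,2):0^2=2 (1,1):1^1=0 -> mex({0, 2, 3}) = 1
G(5): splits (0,4):0^1=1 (1,3):1^3=2 (2,2):2^2=0 (0,3):0^3=3 (1,2):1^2=3 -> mex({0, 1, 2, 3}) = 4
G(6) = mex({0, 1, 2, 4}) = 3
G(7) = mex({0, 1, 3, 4, 5}) = 2
G(8) = mex({0, 2, 3, 5, 6}) = 1
G(9) = mex({0, 1, 2, 3, 6, 7}) = 4
G(10) = mex({0, 1, 3, 4, 5, 7}) = 2
G(11) = mex({0, 1, 2, 3, 4, 5}) = 6
G(12) = mex({0, 1, 2, 3, 5, 6, 7}) = 4
G(13) = mex({0, 2, 3, 4, 6, 7}) = 1
G(14) = mex({0, 1, 4, 5, 6, 7}) = 2
Therefore G(14) = 2.

2


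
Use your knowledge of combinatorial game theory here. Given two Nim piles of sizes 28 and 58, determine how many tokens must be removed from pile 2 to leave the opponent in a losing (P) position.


Piles: 28 and 58
Current XOR: 28 XOR 58 = 38 (non-zero, so this is an N-position).
To make the XOR zero, we need to find a move that balances the piles.
For pile 2 (size 58): target = 58 XOR 38 = 28
We reduce pile 2 from 58 to 28.
Tokens removed: 58 - 28 = 30
Verification: 28 XOR 28 = 0

30


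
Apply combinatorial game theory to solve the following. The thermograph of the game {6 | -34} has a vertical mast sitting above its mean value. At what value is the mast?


Game = {6 | -34}, a switch {a | b} with numbers a > b.
Its thermograph has left wall a - t and right wall b + t, which meet at t = (a - b)/2, where both equal (a + b)/2. So the mast (mean value) is at (a + b)/2.
Mean = (6 + (-34))/2 = -28/2 = -14

-14


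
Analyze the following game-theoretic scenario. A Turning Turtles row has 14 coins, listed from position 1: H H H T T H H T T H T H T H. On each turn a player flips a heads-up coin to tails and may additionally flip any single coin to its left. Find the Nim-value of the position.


Coins: H H H T T H H T T H T H T H
Key fact: a single head at position k behaves exactly like a Nim heap of size k (turning it to T and optionally flipping a coin at j < k corresponds to moving the heap from k to j, or to 0), and heads combine as a disjunctive sum (two heads at the same place would cancel, matching j XOR j = 0). So the Nim-value is the XOR of the 1-indexed positions of the heads.
Face-up positions (1-indexed): [1, 2, 3, 6, 7, 10, 12, 14]
XOR 0 with 1: 0 XOR 1 = 1
XOR 1 with 2: 1 XOR 2 = 3
XOR 3 with 3: 3 XOR 3 = 0
XOR 0 with 6: 0 XOR 6 = 6
XOR 6 with 7: 6 XOR 7 = 1
XOR 1 with 10: 1 XOR 10 = 11
XOR 11 with 12: 11 XOR 12 = 7
XOR 7 with 14: 7 XOR 14 = 9
Nim-value = 9

9


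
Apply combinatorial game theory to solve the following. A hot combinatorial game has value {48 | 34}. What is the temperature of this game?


The game is {48 | 34}, a switch {a | b} with numbers a > b.
Cooling {a | b} by t gives {a - t | b + t}, which stops being hot when a - t = b + t, i.e. at t = (a - b)/2. So the temperature of a switch is (a - b)/2.
Temperature = (Left option - Right option) / 2
= (48 - (34)) / 2
= 14 / 2
= 7

7


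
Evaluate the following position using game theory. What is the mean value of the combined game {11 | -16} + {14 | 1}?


G1 = {11 | -16}, G2 = {14 | 1}
Each is a switch {a | b} with numbers a > b; its mean value is (a + b)/2, and mean value is additive over game sums: m(G1 + G2) = m(G1) + m(G2).
Mean of G1 = (11 + (-16))/2 = -5/2 = -5/2
Mean of G2 = (14 + (1))/2 = 15/2 = 15/2
Mean of G1 + G2 = -5/2 + 15/2 = 5

5


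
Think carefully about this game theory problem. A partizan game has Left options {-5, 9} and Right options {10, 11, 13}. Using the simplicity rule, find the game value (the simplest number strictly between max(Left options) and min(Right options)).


Left options: {-5, 9}, max = 9
Right options: {10, 11, 13}, min = 10
All options are numbers and max(Left) < min(Right), so by the simplicity theorem the value is the simplest (earliest-born) number strictly between 9 and 10.
No integer lies strictly between 9 and 10, so the value is the dyadic rational m/2^k in the interval with the smallest k (then m odd); search k = 1, 2, ...:
Denominator 2: 19/2 lies strictly between 9 and 10 -- found.
The simplest number in the interval is 19/2.
Game value = 19/2

19/2
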